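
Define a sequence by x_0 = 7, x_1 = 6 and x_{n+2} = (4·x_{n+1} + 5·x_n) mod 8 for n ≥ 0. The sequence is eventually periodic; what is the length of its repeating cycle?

Computing terms: x_0 = 7,  x_1 = 6,  x_2 = 3,  x_3 = 2,  x_4 = 7,  x_5 = 6.
Since (x_4, x_5) = (x_0, x_1) = (7, 6) (two consecutive terms determine the rest), the sequence is periodic with period 4.

4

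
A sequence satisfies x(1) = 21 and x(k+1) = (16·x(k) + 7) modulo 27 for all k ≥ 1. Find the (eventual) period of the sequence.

27

Computing terms: x(1) = 21; x(2) = 19; x(3) = 14; x(4) = 15; x(5) = 4; x(6) = 17; x(7) = 9; x(8) = 16; x(9) = 20; x(10) = 3; x(11) = 1; x(12) = 23; x(13) = 24; x(14) = 13; x(15) = 26; x(16) = 18; x(17) = 25; x(18) = 2; x(19) = 12; x(20) = 10; x(21) = 5; x(22) = 6; x(23) = 22; x(24) = 8; x(25) = 0; x(26) = 7; x(27) = 11; x(28) = 21.
The sequence repeats with period 27.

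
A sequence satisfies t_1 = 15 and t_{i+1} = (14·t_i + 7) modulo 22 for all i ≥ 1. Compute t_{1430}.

21

Computing terms: t_1 = 15, t_2 = 19, t_3 = 9, t_4 = 1, t_5 = 21, t_6 = 15.
The sequence repeats with period 5.
So t_{1430} = t_{1 + ((1430-1) mod 5)} = t_5 = 21.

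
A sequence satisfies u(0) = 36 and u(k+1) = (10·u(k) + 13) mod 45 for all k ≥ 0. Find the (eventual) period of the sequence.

9

Listing terms: u(0) = 36; u(1) = 13; u(2) = 8; u(3) = 3; u(4) = 43; u(5) = 38; u(6) = 33; u(7) = 28; u(8) = 23; u(9) = 18; u(10) = 13.
Since u(10) = u(1) = 13, the sequence is eventually periodic: after a pre-period of length 1 it cycles with period 9.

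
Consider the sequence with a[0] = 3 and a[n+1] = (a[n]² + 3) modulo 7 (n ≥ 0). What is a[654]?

3

a[0] = 3; a[1] = 5; a[2] = 0; a[3] = 3.
The sequence repeats with period 3.
(654 - 0) mod 3 = 0, so a[654] = a[0] = 3.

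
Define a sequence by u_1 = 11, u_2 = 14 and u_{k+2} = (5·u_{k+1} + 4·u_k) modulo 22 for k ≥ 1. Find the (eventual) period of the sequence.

40

We have u_1 = 11; u_2 = 14; u_3 = 4; u_4 = 10; u_5 = 0; u_6 = 18; u_7 = 2; u_8 = 16; u_9 = 0; u_{10} = 20; u_{11} = 12; u_{12} = 8; u_{13} = 0; u_{14} = 10; u_{15} = 6; u_{16} = 4; u_{17} = 0; u_{18} = 16; u_{19} = 14; u_{20} = 2; u_{21} = 0; u_{22} = 8; u_{23} = 18; u_{24} = 12; u_{25} = 0; u_{26} = 4; u_{27} = 20; u_{28} = 6; u_{29} = 0; u_{30} = 2; u_{31} = 10; u_{32} = 14; u_{33} = 0; u_{34} = 12; u_{35} = 16; u_{36} = 18; u_{37} = 0; u_{38} = 6; u_{39} = 8; u_{40} = 20; u_{41} = 0; u_{42} = 14; u_{43} = 4.
Since (u_{42}, u_{43}) = (u_2, u_3) = (14, 4) (two consecutive terms determine the rest), the sequence is eventually periodic: after a pre-period of length 1 it cycles with period 40.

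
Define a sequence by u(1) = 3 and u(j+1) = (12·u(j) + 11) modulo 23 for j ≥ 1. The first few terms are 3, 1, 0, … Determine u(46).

We have u(1) = 3, u(2) = 1, u(3) = 0, u(4) = 11, u(5) = 5, u(6) = 2, u(7) = 12, u(8) = 17, u(9) = 8, u(10) = 15, u(11) = 7, u(12) = 3.
The sequence repeats with period 11.
(46 - 1) mod 11 = 1, so u(46) = u(2) = 1.

1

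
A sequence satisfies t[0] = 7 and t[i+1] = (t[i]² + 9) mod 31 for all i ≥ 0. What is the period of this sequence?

7

We have t[0] = 7,  t[1] = 27,  t[2] = 25,  t[3] = 14,  t[4] = 19,  t[5] = 29,  t[6] = 13,  t[7] = 23,  t[8] = 11,  t[9] = 6,  t[10] = 14.
Since t[10] = t[3] = 14, the sequence is eventually periodic: after a pre-period of length 3 it cycles with period 7.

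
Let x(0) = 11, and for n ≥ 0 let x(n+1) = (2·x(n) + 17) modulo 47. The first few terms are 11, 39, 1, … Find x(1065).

42

Computing terms: x(0) = 11; x(1) = 39; x(2) = 1; x(3) = 19; x(4) = 8; x(5) = 33; x(6) = 36; x(7) = 42; x(8) = 7; x(9) = 31; x(10) = 32; x(11) = 34; x(12) = 38; x(13) = 46; x(14) = 15; x(15) = 0; x(16) = 17; x(17) = 4; x(18) = 25; x(19) = 20; x(20) = 10; x(21) = 37; x(22) = 44; x(23) = 11.
Since x(23) = x(0) = 11, the sequence is periodic with period 23.
(1065 - 0) mod 23 = 7, so x(1065) = x(7) = 42.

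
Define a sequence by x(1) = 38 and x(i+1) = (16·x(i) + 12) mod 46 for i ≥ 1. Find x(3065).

44

We have x(1) = 38,  x(2) = 22,  x(3) = 42,  x(4) = 40,  x(5) = 8,  x(6) = 2,  x(7) = 44,  x(8) = 26,  x(9) = 14,  x(10) = 6,  x(11) = 16,  x(12) = 38.
The sequence repeats with period 11.
(3065 - 1) mod 11 = 6, so x(3065) = x(7) = 44.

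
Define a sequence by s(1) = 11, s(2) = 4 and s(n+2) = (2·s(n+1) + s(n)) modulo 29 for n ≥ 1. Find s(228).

Computing terms: s(1) = 11,  s(2) = 4,  s(3) = 19,  s(4) = 13,  s(5) = 16,  s(6) = 16,  s(7) = 19,  s(8) = 25,  s(9) = 11,  s(10) = 18,  s(11) = 18,  s(12) = 25,  s(13) = 10,  s(14) = 16,  s(15) = 13,  s(16) = 13,  s(17) = 10,  s(18) = 4,  s(19) = 18,  s(20) = 11,  s(21) = 11,  s(22) = 4.
Since (s(21), s(22)) = (s(1), s(2)) = (11, 4) (two consecutive terms determine the rest), the sequence is periodic with period 20.
(228 - 1) mod 20 = 7, so s(228) = s(8) = 25.

25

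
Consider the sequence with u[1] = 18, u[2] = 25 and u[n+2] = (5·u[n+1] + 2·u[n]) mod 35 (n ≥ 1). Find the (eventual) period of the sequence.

48

Listing terms: u[1] = 18,  u[2] = 25,  u[3] = 21,  u[4] = 15,  u[5] = 12,  u[6] = 20,  u[7] = 19,  u[8] = 30,  u[9] = 13,  u[10] = 20,  u[11] = 21,  u[12] = 5,  u[13] = 32,  u[14] = 30,  u[15] = 4,  u[16] = 10,  u[17] = 23,  u[18] = 30,  u[19] = 21,  u[20] = 25,  u[21] = 27,  u[22] = 10,  u[23] = 34,  u[24] = 15,  u[25] = 3,  u[26] = 10,  u[27] = 21,  u[28] = 20,  u[29] = 2,  u[30] = 15,  u[31] = 9,  u[32] = 5,  u[33] = 8,  u[34] = 15,  u[35] = 21,  u[36] = 30,  u[37] = 17,  u[38] = 5,  u[39] = 24,  u[40] = 25,  u[41] = 33,  u[42] = 5,  u[43] = 21,  u[44] = 10,  u[45] = 22,  u[46] = 25,  u[47] = 29,  u[48] = 20,  u[49] = 18,  u[50] = 25.
Since (u[49], u[50]) = (u[1], u[2]) = (18, 25) (two consecutive terms determine the rest), the sequence is periodic with period 48.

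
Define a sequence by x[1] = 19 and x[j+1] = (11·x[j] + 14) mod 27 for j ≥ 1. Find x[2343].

x[1] = 19,  x[2] = 7,  x[3] = 10,  x[4] = 16,  x[5] = 1,  x[6] = 25,  x[7] = 19.
The sequence repeats with period 6.
So x[2343] = x[1 + ((2343-1) mod 6)] = x[3] = 10.

10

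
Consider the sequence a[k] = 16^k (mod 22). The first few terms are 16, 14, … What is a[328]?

4

We have a[1] = 16; a[2] = 14; a[3] = 4; a[4] = 20; a[5] = 12; a[6] = 16.
Since a[6] = a[1] = 16, the sequence is periodic with period 5.
(328 - 1) mod 5 = 2, so a[328] = a[3] = 4.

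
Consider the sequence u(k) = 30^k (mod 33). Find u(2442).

Computing terms: u(0) = 1, u(1) = 30, u(2) = 9, u(3) = 6, u(4) = 15, u(5) = 21, u(6) = 3, u(7) = 24, u(8) = 27, u(9) = 18, u(10) = 12, u(11) = 30.
Since u(11) = u(1) = 30, the sequence is eventually periodic: after a pre-period of length 1 it cycles with period 10.
For k ≥ 1, u(k) depends only on (k - 1) mod 10. (2442 - 1) mod 10 = 1, so u(2442) = u(2) = 9.

9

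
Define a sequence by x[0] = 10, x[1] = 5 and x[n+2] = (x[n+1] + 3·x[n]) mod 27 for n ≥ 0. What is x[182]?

Computing terms: x[0] = 10,  x[1] = 5,  x[2] = 8,  x[3] = 23,  x[4] = 20,  x[5] = 8,  x[6] = 14,  x[7] = 11,  x[8] = 26,  x[9] = 5,  x[10] = 2,  x[11] = 17,  x[12] = 23,  x[13] = 20.
Since (x[12], x[13]) = (x[3], x[4]) = (23, 20) (two consecutive terms determine the rest), the sequence is eventually periodic: after a pre-period of length 3 it cycles with period 9.
For n ≥ 3, x[n] depends only on (n - 3) mod 9. (182 - 3) mod 9 = 8, so x[182] = x[11] = 17.

17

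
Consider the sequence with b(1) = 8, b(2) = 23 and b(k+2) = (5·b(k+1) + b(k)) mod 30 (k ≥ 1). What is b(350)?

We have b(1) = 8,  b(2) = 23,  b(3) = 3,  b(4) = 8,  b(5) = 13,  b(6) = 13,  b(7) = 18,  b(8) = 13,  b(9) = 23,  b(10) = 8,  b(11) = 3,  b(12) = 23,  b(13) = 28,  b(14) = 13,  b(15) = 3,  b(16) = 28,  b(17) = 23,  b(18) = 23,  b(19) = 18,  b(20) = 23,  b(21) = 13,  b(22) = 28,  b(23) = 3,  b(24) = 13,  b(25) = 8,  b(26) = 23.
The sequence repeats with period 24.
So b(350) = b(1 + ((350-1) mod 24)) = b(14) = 13.

13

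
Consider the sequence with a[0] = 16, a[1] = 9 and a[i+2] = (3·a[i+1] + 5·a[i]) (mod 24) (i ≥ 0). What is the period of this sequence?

12

We have a[0] = 16, a[1] = 9, a[2] = 11, a[3] = 6, a[4] = 1, a[5] = 9, a[6] = 8, a[7] = 21, a[8] = 7, a[9] = 6, a[10] = 5, a[11] = 21, a[12] = 16, a[13] = 9.
Since (a[12], a[13]) = (a[0], a[1]) = (16, 9) (two consecutive terms determine the rest), the sequence is periodic with period 12.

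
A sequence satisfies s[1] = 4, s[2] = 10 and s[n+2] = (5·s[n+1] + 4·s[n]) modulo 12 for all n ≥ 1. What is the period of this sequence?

8

s[1] = 4; s[2] = 10; s[3] = 6; s[4] = 10; s[5] = 2; s[6] = 2; s[7] = 6; s[8] = 2; s[9] = 10; s[10] = 10; s[11] = 6.
Since (s[10], s[11]) = (s[2], s[3]) = (10, 6) (two consecutive terms determine the rest), the sequence is eventually periodic: after a pre-period of length 1 it cycles with period 8.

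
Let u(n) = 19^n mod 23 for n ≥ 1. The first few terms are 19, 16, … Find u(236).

12

We have u(1) = 19, u(2) = 16, u(3) = 5, u(4) = 3, u(5) = 11, u(6) = 2, u(7) = 15, u(8) = 9, u(9) = 10, u(10) = 6, u(11) = 22, u(12) = 4, u(13) = 7, u(14) = 18, u(15) = 20, u(16) = 12, u(17) = 21, u(18) = 8, u(19) = 14, u(20) = 13, u(21) = 17, u(22) = 1, u(23) = 19.
Since u(23) = u(1) = 19, the sequence is periodic with period 22.
So u(236) = u(1 + ((236-1) mod 22)) = u(16) = 12.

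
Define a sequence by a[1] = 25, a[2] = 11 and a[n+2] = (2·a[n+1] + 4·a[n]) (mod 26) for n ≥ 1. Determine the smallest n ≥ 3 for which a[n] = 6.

9

Listing terms: a[1] = 25; a[2] = 11; a[3] = 18; a[4] = 2; a[5] = 24; a[6] = 4; a[7] = 0; a[8] = 16; a[9] = 6; a[10] = 24; a[11] = 20; a[12] = 6; a[13] = 14; a[14] = 0; a[15] = 4; a[16] = 8; a[17] = 6; a[18] = 18; a[19] = 8; a[20] = 10; a[21] = 0; a[22] = 14; a[23] = 2; a[24] = 8; a[25] = 24; a[26] = 2; a[27] = 22; a[28] = 0; a[29] = 10; a[30] = 20; a[31] = 2; a[32] = 6; a[33] = 20; a[34] = 12; a[35] = 0; a[36] = 22; a[37] = 18; a[38] = 20; a[39] = 8; a[40] = 18; a[41] = 16; a[42] = 0; a[43] = 12; a[44] = 24; a[45] = 18; a[46] = 2.
Since (a[45], a[46]) = (a[3], a[4]) = (18, 2) (two consecutive terms determine the rest), the sequence is eventually periodic: after a pre-period of length 2 it cycles with period 42.
The value 6 first appears (with n ≥ 3) at a[9].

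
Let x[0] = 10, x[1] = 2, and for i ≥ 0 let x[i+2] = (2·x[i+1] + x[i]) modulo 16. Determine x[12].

10

Listing terms: x[0] = 10,  x[1] = 2,  x[2] = 14,  x[3] = 14,  x[4] = 10,  x[5] = 2.
The sequence repeats with period 4.
(12 - 0) mod 4 = 0, so x[12] = x[0] = 10.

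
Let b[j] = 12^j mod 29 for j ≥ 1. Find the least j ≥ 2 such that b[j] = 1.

4

Listing terms: b[1] = 12; b[2] = 28; b[3] = 17; b[4] = 1; b[5] = 12.
Since b[5] = b[1] = 12, the sequence is periodic with period 4.
The value 1 first appears (with j ≥ 2) at b[4].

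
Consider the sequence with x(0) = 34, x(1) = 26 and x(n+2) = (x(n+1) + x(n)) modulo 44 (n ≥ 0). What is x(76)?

26

We have x(0) = 34, x(1) = 26, x(2) = 16, x(3) = 42, x(4) = 14, x(5) = 12, x(6) = 26, x(7) = 38, x(8) = 20, x(9) = 14, x(10) = 34, x(11) = 4, x(12) = 38, x(13) = 42, x(14) = 36, x(15) = 34, x(16) = 26.
The sequence repeats with period 15.
So x(76) = x(0 + ((76-0) mod 15)) = x(1) = 26.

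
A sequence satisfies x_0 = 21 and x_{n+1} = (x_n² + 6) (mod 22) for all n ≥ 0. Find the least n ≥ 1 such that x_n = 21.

5

x_0 = 21,  x_1 = 7,  x_2 = 11,  x_3 = 17,  x_4 = 9,  x_5 = 21.
Since x_5 = x_0 = 21, the sequence is periodic with period 5.
The value 21 next appears (with n ≥ 1) at x_5.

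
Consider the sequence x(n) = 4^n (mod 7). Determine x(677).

Computing terms: x(0) = 1; x(1) = 4; x(2) = 2; x(3) = 1.
The sequence repeats with period 3.
So x(677) = x(0 + ((677-0) mod 3)) = x(2) = 2.

2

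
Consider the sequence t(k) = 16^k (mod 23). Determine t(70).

9

t(0) = 1; t(1) = 16; t(2) = 3; t(3) = 2; t(4) = 9; t(5) = 6; t(6) = 4; t(7) = 18; t(8) = 12; t(9) = 8; t(10) = 13; t(11) = 1.
The sequence repeats with period 11.
(70 - 0) mod 11 = 4, so t(70) = t(4) = 9.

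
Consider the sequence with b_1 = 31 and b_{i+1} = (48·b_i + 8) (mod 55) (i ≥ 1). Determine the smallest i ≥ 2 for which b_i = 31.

6

Computing terms: b_1 = 31, b_2 = 11, b_3 = 41, b_4 = 51, b_5 = 36, b_6 = 31.
Since b_6 = b_1 = 31, the sequence is periodic with period 5.
The value 31 next appears (with i ≥ 2) at b_6.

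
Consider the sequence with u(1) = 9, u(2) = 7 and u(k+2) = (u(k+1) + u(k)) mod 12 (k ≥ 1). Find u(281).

u(1) = 9, u(2) = 7, u(3) = 4, u(4) = 11, u(5) = 3, u(6) = 2, u(7) = 5, u(8) = 7, u(9) = 0, u(10) = 7, u(11) = 7, u(12) = 2, u(13) = 9, u(14) = 11, u(15) = 8, u(16) = 7, u(17) = 3, u(18) = 10, u(19) = 1, u(20) = 11, u(21) = 0, u(22) = 11, u(23) = 11, u(24) = 10, u(25) = 9, u(26) = 7.
The sequence repeats with period 24.
(281 - 1) mod 24 = 16, so u(281) = u(17) = 3.

3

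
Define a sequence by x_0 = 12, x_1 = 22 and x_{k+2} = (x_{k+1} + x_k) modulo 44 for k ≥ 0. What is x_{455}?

14

Computing terms: x_0 = 12, x_1 = 22, x_2 = 34, x_3 = 12, x_4 = 2, x_5 = 14, x_6 = 16, x_7 = 30, x_8 = 2, x_9 = 32, x_{10} = 34, x_{11} = 22, x_{12} = 12, x_{13} = 34, x_{14} = 2, x_{15} = 36, x_{16} = 38, x_{17} = 30, x_{18} = 24, x_{19} = 10, x_{20} = 34, x_{21} = 0, x_{22} = 34, x_{23} = 34, x_{24} = 24, x_{25} = 14, x_{26} = 38, x_{27} = 8, x_{28} = 2, x_{29} = 10, x_{30} = 12, x_{31} = 22.
The sequence repeats with period 30.
(455 - 0) mod 30 = 5, so x_{455} = x_5 = 14.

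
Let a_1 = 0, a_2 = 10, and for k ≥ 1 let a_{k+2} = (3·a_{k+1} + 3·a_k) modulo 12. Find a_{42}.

6

Listing terms: a_1 = 0, a_2 = 10, a_3 = 6, a_4 = 0, a_5 = 6, a_6 = 6, a_7 = 0.
Since (a_6, a_7) = (a_3, a_4) = (6, 0) (two consecutive terms determine the rest), the sequence is eventually periodic: after a pre-period of length 2 it cycles with period 3.
For k ≥ 3, a_k depends only on (k - 3) mod 3. (42 - 3) mod 3 = 0, so a_{42} = a_3 = 6.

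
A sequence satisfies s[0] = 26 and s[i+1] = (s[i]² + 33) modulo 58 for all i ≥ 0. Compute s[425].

27

Computing terms: s[0] = 26; s[1] = 13; s[2] = 28; s[3] = 5; s[4] = 0; s[5] = 33; s[6] = 20; s[7] = 27; s[8] = 8; s[9] = 39; s[10] = 46; s[11] = 3; s[12] = 42; s[13] = 57; s[14] = 34; s[15] = 29; s[16] = 4; s[17] = 49; s[18] = 56; s[19] = 37; s[20] = 10; s[21] = 17; s[22] = 32; s[23] = 13.
Since s[23] = s[1] = 13, the sequence is eventually periodic: after a pre-period of length 1 it cycles with period 22.
For i ≥ 1, s[i] depends only on (i - 1) mod 22. (425 - 1) mod 22 = 6, so s[425] = s[7] = 27.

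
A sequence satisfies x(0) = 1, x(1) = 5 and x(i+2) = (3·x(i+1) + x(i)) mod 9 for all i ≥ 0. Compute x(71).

2

x(0) = 1, x(1) = 5, x(2) = 7, x(3) = 8, x(4) = 4, x(5) = 2, x(6) = 1, x(7) = 5.
The sequence repeats with period 6.
So x(71) = x(0 + ((71-0) mod 6)) = x(5) = 2.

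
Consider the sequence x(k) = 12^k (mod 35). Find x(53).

x(1) = 12, x(2) = 4, x(3) = 13, x(4) = 16, x(5) = 17, x(6) = 29, x(7) = 33, x(8) = 11, x(9) = 27, x(10) = 9, x(11) = 3, x(12) = 1, x(13) = 12.
The sequence repeats with period 12.
(53 - 1) mod 12 = 4, so x(53) = x(5) = 17.

17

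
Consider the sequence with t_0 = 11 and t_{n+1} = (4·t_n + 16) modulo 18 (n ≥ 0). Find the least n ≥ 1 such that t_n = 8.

6

t_0 = 11,  t_1 = 6,  t_2 = 4,  t_3 = 14,  t_4 = 0,  t_5 = 16,  t_6 = 8,  t_7 = 12,  t_8 = 10,  t_9 = 2,  t_{10} = 6.
Since t_{10} = t_1 = 6, the sequence is eventually periodic: after a pre-period of length 1 it cycles with period 9.
The value 8 first appears (with n ≥ 1) at t_6.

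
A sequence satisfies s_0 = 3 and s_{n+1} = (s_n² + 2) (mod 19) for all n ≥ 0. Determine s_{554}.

s_0 = 3; s_1 = 11; s_2 = 9; s_3 = 7; s_4 = 13; s_5 = 0; s_6 = 2; s_7 = 6; s_8 = 0.
Since s_8 = s_5 = 0, the sequence is eventually periodic: after a pre-period of length 5 it cycles with period 3.
For n ≥ 5, s_n depends only on (n - 5) mod 3. (554 - 5) mod 3 = 0, so s_{554} = s_5 = 0.

0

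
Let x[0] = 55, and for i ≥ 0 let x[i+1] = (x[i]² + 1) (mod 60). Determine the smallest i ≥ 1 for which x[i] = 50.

3

Computing terms: x[0] = 55,  x[1] = 26,  x[2] = 17,  x[3] = 50,  x[4] = 41,  x[5] = 2,  x[6] = 5,  x[7] = 26.
Since x[7] = x[1] = 26, the sequence is eventually periodic: after a pre-period of length 1 it cycles with period 6.
The value 50 first appears (with i ≥ 1) at x[3].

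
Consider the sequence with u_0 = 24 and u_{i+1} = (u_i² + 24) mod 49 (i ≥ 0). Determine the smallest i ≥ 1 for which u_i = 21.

2

Computing terms: u_0 = 24,  u_1 = 12,  u_2 = 21,  u_3 = 24.
The sequence repeats with period 3.
The value 21 first appears (with i ≥ 1) at u_2.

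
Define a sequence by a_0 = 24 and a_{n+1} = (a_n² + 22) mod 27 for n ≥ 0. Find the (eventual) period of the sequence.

9

Computing terms: a_0 = 24, a_1 = 4, a_2 = 11, a_3 = 8, a_4 = 5, a_5 = 20, a_6 = 17, a_7 = 14, a_8 = 2, a_9 = 26, a_{10} = 23, a_{11} = 11.
Since a_{11} = a_2 = 11, the sequence is eventually periodic: after a pre-period of length 2 it cycles with period 9.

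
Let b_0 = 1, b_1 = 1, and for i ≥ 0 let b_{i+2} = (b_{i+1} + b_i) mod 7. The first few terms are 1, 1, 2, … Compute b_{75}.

b_0 = 1, b_1 = 1, b_2 = 2, b_3 = 3, b_4 = 5, b_5 = 1, b_6 = 6, b_7 = 0, b_8 = 6, b_9 = 6, b_{10} = 5, b_{11} = 4, b_{12} = 2, b_{13} = 6, b_{14} = 1, b_{15} = 0, b_{16} = 1, b_{17} = 1.
Since (b_{16}, b_{17}) = (b_0, b_1) = (1, 1) (two consecutive terms determine the rest), the sequence is periodic with period 16.
(75 - 0) mod 16 = 11, so b_{75} = b_{11} = 4.

4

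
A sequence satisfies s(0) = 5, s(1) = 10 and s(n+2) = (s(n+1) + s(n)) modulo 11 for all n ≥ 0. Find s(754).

Listing terms: s(0) = 5,  s(1) = 10,  s(2) = 4,  s(3) = 3,  s(4) = 7,  s(5) = 10,  s(6) = 6,  s(7) = 5,  s(8) = 0,  s(9) = 5,  s(10) = 5,  s(11) = 10.
The sequence repeats with period 10.
So s(754) = s(0 + ((754-0) mod 10)) = s(4) = 7.

7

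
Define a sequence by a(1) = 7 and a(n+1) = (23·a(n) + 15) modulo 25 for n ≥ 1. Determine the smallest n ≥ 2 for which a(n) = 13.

3

Listing terms: a(1) = 7, a(2) = 1, a(3) = 13, a(4) = 14, a(5) = 12, a(6) = 16, a(7) = 8, a(8) = 24, a(9) = 17, a(10) = 6, a(11) = 3, a(12) = 9, a(13) = 22, a(14) = 21, a(15) = 23, a(16) = 19, a(17) = 2, a(18) = 11, a(19) = 18, a(20) = 4, a(21) = 7.
The sequence repeats with period 20.
The value 13 first appears (with n ≥ 2) at a(3).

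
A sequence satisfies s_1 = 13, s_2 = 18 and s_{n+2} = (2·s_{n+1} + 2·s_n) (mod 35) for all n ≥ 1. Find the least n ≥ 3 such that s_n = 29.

8

Listing terms: s_1 = 13, s_2 = 18, s_3 = 27, s_4 = 20, s_5 = 24, s_6 = 18, s_7 = 14, s_8 = 29, s_9 = 16, s_{10} = 20, s_{11} = 2, s_{12} = 9, s_{13} = 22, s_{14} = 27, s_{15} = 28, s_{16} = 5, s_{17} = 31, s_{18} = 2, s_{19} = 31, s_{20} = 31, s_{21} = 19, s_{22} = 30, s_{23} = 28, s_{24} = 11, s_{25} = 8, s_{26} = 3, s_{27} = 22, s_{28} = 15, s_{29} = 4, s_{30} = 3, s_{31} = 14, s_{32} = 34, s_{33} = 26, s_{34} = 15, s_{35} = 12, s_{36} = 19, s_{37} = 27, s_{38} = 22, s_{39} = 28, s_{40} = 30, s_{41} = 11, s_{42} = 12, s_{43} = 11, s_{44} = 11, s_{45} = 9, s_{46} = 5, s_{47} = 28, s_{48} = 31, s_{49} = 13, s_{50} = 18.
Since (s_{49}, s_{50}) = (s_1, s_2) = (13, 18) (two consecutive terms determine the rest), the sequence is periodic with period 48.
The value 29 first appears (with n ≥ 3) at s_8.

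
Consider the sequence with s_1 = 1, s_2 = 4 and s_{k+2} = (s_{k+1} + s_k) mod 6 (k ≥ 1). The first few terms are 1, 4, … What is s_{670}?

5

Listing terms: s_1 = 1, s_2 = 4, s_3 = 5, s_4 = 3, s_5 = 2, s_6 = 5, s_7 = 1, s_8 = 0, s_9 = 1, s_{10} = 1, s_{11} = 2, s_{12} = 3, s_{13} = 5, s_{14} = 2, s_{15} = 1, s_{16} = 3, s_{17} = 4, s_{18} = 1, s_{19} = 5, s_{20} = 0, s_{21} = 5, s_{22} = 5, s_{23} = 4, s_{24} = 3, s_{25} = 1, s_{26} = 4.
Since (s_{25}, s_{26}) = (s_1, s_2) = (1, 4) (two consecutive terms determine the rest), the sequence is periodic with period 24.
So s_{670} = s_{1 + ((670-1) mod 24)} = s_{22} = 5.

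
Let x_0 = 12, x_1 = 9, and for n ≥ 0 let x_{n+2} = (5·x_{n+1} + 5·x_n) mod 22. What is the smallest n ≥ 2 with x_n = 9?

Computing terms: x_0 = 12,  x_1 = 9,  x_2 = 17,  x_3 = 20,  x_4 = 9,  x_5 = 13,  x_6 = 0,  x_7 = 21,  x_8 = 17,  x_9 = 14,  x_{10} = 1,  x_{11} = 9,  x_{12} = 6,  x_{13} = 9,  x_{14} = 9,  x_{15} = 2,  x_{16} = 11,  x_{17} = 21,  x_{18} = 6,  x_{19} = 3,  x_{20} = 1,  x_{21} = 20,  x_{22} = 17,  x_{23} = 9,  x_{24} = 20,  x_{25} = 13,  x_{26} = 11,  x_{27} = 10,  x_{28} = 17,  x_{29} = 3,  x_{30} = 12,  x_{31} = 9.
Since (x_{30}, x_{31}) = (x_0, x_1) = (12, 9) (two consecutive terms determine the rest), the sequence is periodic with period 30.
The value 9 first appears (with n ≥ 2) at x_4.

4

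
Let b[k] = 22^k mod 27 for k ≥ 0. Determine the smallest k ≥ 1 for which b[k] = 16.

8

b[0] = 1,  b[1] = 22,  b[2] = 25,  b[3] = 10,  b[4] = 4,  b[5] = 7,  b[6] = 19,  b[7] = 13,  b[8] = 16,  b[9] = 1.
Since b[9] = b[0] = 1, the sequence is periodic with period 9.
The value 16 first appears (with k ≥ 1) at b[8].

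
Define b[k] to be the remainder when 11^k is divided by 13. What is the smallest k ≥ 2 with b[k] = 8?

Listing terms: b[1] = 11,  b[2] = 4,  b[3] = 5,  b[4] = 3,  b[5] = 7,  b[6] = 12,  b[7] = 2,  b[8] = 9,  b[9] = 8,  b[10] = 10,  b[11] = 6,  b[12] = 1,  b[13] = 11.
The sequence repeats with period 12.
The value 8 first appears (with k ≥ 2) at b[9].

9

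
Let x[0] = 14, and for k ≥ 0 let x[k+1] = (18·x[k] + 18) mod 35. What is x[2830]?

18

Listing terms: x[0] = 14; x[1] = 25; x[2] = 13; x[3] = 7; x[4] = 4; x[5] = 20; x[6] = 28; x[7] = 32; x[8] = 34; x[9] = 0; x[10] = 18; x[11] = 27; x[12] = 14.
Since x[12] = x[0] = 14, the sequence is periodic with period 12.
So x[2830] = x[0 + ((2830-0) mod 12)] = x[10] = 18.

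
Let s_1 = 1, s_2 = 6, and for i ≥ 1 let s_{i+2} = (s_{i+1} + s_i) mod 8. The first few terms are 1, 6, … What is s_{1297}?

Computing terms: s_1 = 1,  s_2 = 6,  s_3 = 7,  s_4 = 5,  s_5 = 4,  s_6 = 1,  s_7 = 5,  s_8 = 6,  s_9 = 3,  s_{10} = 1,  s_{11} = 4,  s_{12} = 5,  s_{13} = 1,  s_{14} = 6.
Since (s_{13}, s_{14}) = (s_1, s_2) = (1, 6) (two consecutive terms determine the rest), the sequence is periodic with period 12.
(1297 - 1) mod 12 = 0, so s_{1297} = s_1 = 1.

1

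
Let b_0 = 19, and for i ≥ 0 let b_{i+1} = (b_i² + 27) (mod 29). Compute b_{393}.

Listing terms: b_0 = 19, b_1 = 11, b_2 = 3, b_3 = 7, b_4 = 18, b_5 = 3.
Since b_5 = b_2 = 3, the sequence is eventually periodic: after a pre-period of length 2 it cycles with period 3.
For i ≥ 2, b_i depends only on (i - 2) mod 3. (393 - 2) mod 3 = 1, so b_{393} = b_3 = 7.

7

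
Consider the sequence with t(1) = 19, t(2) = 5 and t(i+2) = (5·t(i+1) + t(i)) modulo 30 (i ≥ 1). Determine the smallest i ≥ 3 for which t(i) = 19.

7

We have t(1) = 19; t(2) = 5; t(3) = 14; t(4) = 15; t(5) = 29; t(6) = 10; t(7) = 19; t(8) = 15; t(9) = 4; t(10) = 5; t(11) = 29; t(12) = 0; t(13) = 29; t(14) = 25; t(15) = 4; t(16) = 15; t(17) = 19; t(18) = 20; t(19) = 29; t(20) = 15; t(21) = 14; t(22) = 25; t(23) = 19; t(24) = 0; t(25) = 19; t(26) = 5.
Since (t(25), t(26)) = (t(1), t(2)) = (19, 5) (two consecutive terms determine the rest), the sequence is periodic with period 24.
The value 19 first appears (with i ≥ 3) at t(7).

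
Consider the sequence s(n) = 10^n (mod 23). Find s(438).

3

s(1) = 10,  s(2) = 8,  s(3) = 11,  s(4) = 18,  s(5) = 19,  s(6) = 6,  s(7) = 14,  s(8) = 2,  s(9) = 20,  s(10) = 16,  s(11) = 22,  s(12) = 13,  s(13) = 15,  s(14) = 12,  s(15) = 5,  s(16) = 4,  s(17) = 17,  s(18) = 9,  s(19) = 21,  s(20) = 3,  s(21) = 7,  s(22) = 1,  s(23) = 10.
Since s(23) = s(1) = 10, the sequence is periodic with period 22.
(438 - 1) mod 22 = 19, so s(438) = s(20) = 3.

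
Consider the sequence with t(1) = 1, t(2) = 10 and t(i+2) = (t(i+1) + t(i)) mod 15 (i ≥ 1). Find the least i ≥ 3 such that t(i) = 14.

Computing terms: t(1) = 1; t(2) = 10; t(3) = 11; t(4) = 6; t(5) = 2; t(6) = 8; t(7) = 10; t(8) = 3; t(9) = 13; t(10) = 1; t(11) = 14; t(12) = 0; t(13) = 14; t(14) = 14; t(15) = 13; t(16) = 12; t(17) = 10; t(18) = 7; t(19) = 2; t(20) = 9; t(21) = 11; t(22) = 5; t(23) = 1; t(24) = 6; t(25) = 7; t(26) = 13; t(27) = 5; t(28) = 3; t(29) = 8; t(30) = 11; t(31) = 4; t(32) = 0; t(33) = 4; t(34) = 4; t(35) = 8; t(36) = 12; t(37) = 5; t(38) = 2; t(39) = 7; t(40) = 9; t(41) = 1; t(42) = 10.
Since (t(41), t(42)) = (t(1), t(2)) = (1, 10) (two consecutive terms determine the rest), the sequence is periodic with period 40.
The value 14 first appears (with i ≥ 3) at t(11).

11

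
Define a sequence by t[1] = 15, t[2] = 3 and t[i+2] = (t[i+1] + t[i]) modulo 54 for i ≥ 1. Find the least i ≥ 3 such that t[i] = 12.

12

We have t[1] = 15; t[2] = 3; t[3] = 18; t[4] = 21; t[5] = 39; t[6] = 6; t[7] = 45; t[8] = 51; t[9] = 42; t[10] = 39; t[11] = 27; t[12] = 12; t[13] = 39; t[14] = 51; t[15] = 36; t[16] = 33; t[17] = 15; t[18] = 48; t[19] = 9; t[20] = 3; t[21] = 12; t[22] = 15; t[23] = 27; t[24] = 42; t[25] = 15; t[26] = 3.
Since (t[25], t[26]) = (t[1], t[2]) = (15, 3) (two consecutive terms determine the rest), the sequence is periodic with period 24.
The value 12 first appears (with i ≥ 3) at t[12].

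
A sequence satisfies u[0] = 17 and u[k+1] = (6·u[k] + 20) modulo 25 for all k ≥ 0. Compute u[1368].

7

We have u[0] = 17; u[1] = 22; u[2] = 2; u[3] = 7; u[4] = 12; u[5] = 17.
The sequence repeats with period 5.
So u[1368] = u[0 + ((1368-0) mod 5)] = u[3] = 7.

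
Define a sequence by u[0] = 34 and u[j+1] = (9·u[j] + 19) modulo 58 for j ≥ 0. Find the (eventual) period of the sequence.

14

Listing terms: u[0] = 34,  u[1] = 35,  u[2] = 44,  u[3] = 9,  u[4] = 42,  u[5] = 49,  u[6] = 54,  u[7] = 41,  u[8] = 40,  u[9] = 31,  u[10] = 8,  u[11] = 33,  u[12] = 26,  u[13] = 21,  u[14] = 34.
The sequence repeats with period 14.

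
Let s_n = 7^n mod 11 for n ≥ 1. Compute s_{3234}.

s_1 = 7; s_2 = 5; s_3 = 2; s_4 = 3; s_5 = 10; s_6 = 4; s_7 = 6; s_8 = 9; s_9 = 8; s_{10} = 1; s_{11} = 7.
The sequence repeats with period 10.
So s_{3234} = s_{1 + ((3234-1) mod 10)} = s_4 = 3.

3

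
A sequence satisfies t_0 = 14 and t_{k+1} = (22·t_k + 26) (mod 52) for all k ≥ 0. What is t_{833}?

42

Listing terms: t_0 = 14, t_1 = 22, t_2 = 42, t_3 = 14.
The sequence repeats with period 3.
(833 - 0) mod 3 = 2, so t_{833} = t_2 = 42.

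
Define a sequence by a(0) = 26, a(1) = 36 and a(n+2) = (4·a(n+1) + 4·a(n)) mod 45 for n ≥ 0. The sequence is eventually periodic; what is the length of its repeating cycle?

24

a(0) = 26,  a(1) = 36,  a(2) = 23,  a(3) = 11,  a(4) = 1,  a(5) = 3,  a(6) = 16,  a(7) = 31,  a(8) = 8,  a(9) = 21,  a(10) = 26,  a(11) = 8,  a(12) = 1,  a(13) = 36,  a(14) = 13,  a(15) = 16,  a(16) = 26,  a(17) = 33,  a(18) = 11,  a(19) = 41,  a(20) = 28,  a(21) = 6,  a(22) = 1,  a(23) = 28,  a(24) = 26,  a(25) = 36.
Since (a(24), a(25)) = (a(0), a(1)) = (26, 36) (two consecutive terms determine the rest), the sequence is periodic with period 24.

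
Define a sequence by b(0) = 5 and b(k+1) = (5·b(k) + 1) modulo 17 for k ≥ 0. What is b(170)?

13

Computing terms: b(0) = 5; b(1) = 9; b(2) = 12; b(3) = 10; b(4) = 0; b(5) = 1; b(6) = 6; b(7) = 14; b(8) = 3; b(9) = 16; b(10) = 13; b(11) = 15; b(12) = 8; b(13) = 7; b(14) = 2; b(15) = 11; b(16) = 5.
Since b(16) = b(0) = 5, the sequence is periodic with period 16.
(170 - 0) mod 16 = 10, so b(170) = b(10) = 13.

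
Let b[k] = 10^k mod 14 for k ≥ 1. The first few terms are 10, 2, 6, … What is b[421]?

Computing terms: b[1] = 10, b[2] = 2, b[3] = 6, b[4] = 4, b[5] = 12, b[6] = 8, b[7] = 10.
Since b[7] = b[1] = 10, the sequence is periodic with period 6.
(421 - 1) mod 6 = 0, so b[421] = b[1] = 10.

10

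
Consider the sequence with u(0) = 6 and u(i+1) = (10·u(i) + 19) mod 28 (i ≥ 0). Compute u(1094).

Listing terms: u(0) = 6; u(1) = 23; u(2) = 25; u(3) = 17; u(4) = 21; u(5) = 5; u(6) = 13; u(7) = 9; u(8) = 25.
Since u(8) = u(2) = 25, the sequence is eventually periodic: after a pre-period of length 2 it cycles with period 6.
For i ≥ 2, u(i) depends only on (i - 2) mod 6. (1094 - 2) mod 6 = 0, so u(1094) = u(2) = 25.

25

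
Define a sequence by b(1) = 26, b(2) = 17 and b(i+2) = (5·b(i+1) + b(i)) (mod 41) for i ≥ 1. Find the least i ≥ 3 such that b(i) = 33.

Computing terms: b(1) = 26, b(2) = 17, b(3) = 29, b(4) = 39, b(5) = 19, b(6) = 11, b(7) = 33, b(8) = 12, b(9) = 11, b(10) = 26, b(11) = 18, b(12) = 34, b(13) = 24, b(14) = 31, b(15) = 15, b(16) = 24, b(17) = 12, b(18) = 2, b(19) = 22, b(20) = 30, b(21) = 8, b(22) = 29, b(23) = 30, b(24) = 15, b(25) = 23, b(26) = 7, b(27) = 17, b(28) = 10, b(29) = 26, b(30) = 17.
Since (b(29), b(30)) = (b(1), b(2)) = (26, 17) (two consecutive terms determine the rest), the sequence is periodic with period 28.
The value 33 first appears (with i ≥ 3) at b(7).

7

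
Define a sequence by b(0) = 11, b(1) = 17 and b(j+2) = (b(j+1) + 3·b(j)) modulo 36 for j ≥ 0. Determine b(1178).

Computing terms: b(0) = 11; b(1) = 17; b(2) = 14; b(3) = 29; b(4) = 35; b(5) = 14; b(6) = 11; b(7) = 17.
The sequence repeats with period 6.
So b(1178) = b(0 + ((1178-0) mod 6)) = b(2) = 14.

14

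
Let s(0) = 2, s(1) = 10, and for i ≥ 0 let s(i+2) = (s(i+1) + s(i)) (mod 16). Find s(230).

Computing terms: s(0) = 2; s(1) = 10; s(2) = 12; s(3) = 6; s(4) = 2; s(5) = 8; s(6) = 10; s(7) = 2; s(8) = 12; s(9) = 14; s(10) = 10; s(11) = 8; s(12) = 2; s(13) = 10.
Since (s(12), s(13)) = (s(0), s(1)) = (2, 10) (two consecutive terms determine the rest), the sequence is periodic with period 12.
So s(230) = s(0 + ((230-0) mod 12)) = s(2) = 12.

12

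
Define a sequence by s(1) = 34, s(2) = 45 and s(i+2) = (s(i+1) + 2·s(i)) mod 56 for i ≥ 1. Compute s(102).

We have s(1) = 34; s(2) = 45; s(3) = 1; s(4) = 35; s(5) = 37; s(6) = 51; s(7) = 13; s(8) = 3; s(9) = 29; s(10) = 35; s(11) = 37.
Since (s(10), s(11)) = (s(4), s(5)) = (35, 37) (two consecutive terms determine the rest), the sequence is eventually periodic: after a pre-period of length 3 it cycles with period 6.
For i ≥ 4, s(i) depends only on (i - 4) mod 6. (102 - 4) mod 6 = 2, so s(102) = s(6) = 51.

51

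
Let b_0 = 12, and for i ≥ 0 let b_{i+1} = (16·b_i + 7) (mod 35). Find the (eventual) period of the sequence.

15

Computing terms: b_0 = 12, b_1 = 24, b_2 = 6, b_3 = 33, b_4 = 10, b_5 = 27, b_6 = 19, b_7 = 31, b_8 = 13, b_9 = 5, b_{10} = 17, b_{11} = 34, b_{12} = 26, b_{13} = 3, b_{14} = 20, b_{15} = 12.
The sequence repeats with period 15.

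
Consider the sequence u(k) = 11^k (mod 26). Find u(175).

15

Listing terms: u(0) = 1,  u(1) = 11,  u(2) = 17,  u(3) = 5,  u(4) = 3,  u(5) = 7,  u(6) = 25,  u(7) = 15,  u(8) = 9,  u(9) = 21,  u(10) = 23,  u(11) = 19,  u(12) = 1.
Since u(12) = u(0) = 1, the sequence is periodic with period 12.
(175 - 0) mod 12 = 7, so u(175) = u(7) = 15.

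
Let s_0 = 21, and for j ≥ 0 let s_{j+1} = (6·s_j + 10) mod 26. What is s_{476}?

2

We have s_0 = 21; s_1 = 6; s_2 = 20; s_3 = 0; s_4 = 10; s_5 = 18; s_6 = 14; s_7 = 16; s_8 = 2; s_9 = 22; s_{10} = 12; s_{11} = 4; s_{12} = 8; s_{13} = 6.
Since s_{13} = s_1 = 6, the sequence is eventually periodic: after a pre-period of length 1 it cycles with period 12.
For j ≥ 1, s_j depends only on (j - 1) mod 12. (476 - 1) mod 12 = 7, so s_{476} = s_8 = 2.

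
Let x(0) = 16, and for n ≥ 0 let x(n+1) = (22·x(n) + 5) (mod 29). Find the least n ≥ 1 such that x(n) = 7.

7

We have x(0) = 16, x(1) = 9, x(2) = 0, x(3) = 5, x(4) = 28, x(5) = 12, x(6) = 8, x(7) = 7, x(8) = 14, x(9) = 23, x(10) = 18, x(11) = 24, x(12) = 11, x(13) = 15, x(14) = 16.
Since x(14) = x(0) = 16, the sequence is periodic with period 14.
The value 7 first appears (with n ≥ 1) at x(7).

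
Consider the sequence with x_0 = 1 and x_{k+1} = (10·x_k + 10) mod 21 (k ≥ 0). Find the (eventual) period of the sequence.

6

We have x_0 = 1; x_1 = 20; x_2 = 0; x_3 = 10; x_4 = 5; x_5 = 18; x_6 = 1.
Since x_6 = x_0 = 1, the sequence is periodic with period 6.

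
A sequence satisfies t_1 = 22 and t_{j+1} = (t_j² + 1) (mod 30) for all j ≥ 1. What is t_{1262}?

Listing terms: t_1 = 22; t_2 = 5; t_3 = 26; t_4 = 17; t_5 = 20; t_6 = 11; t_7 = 2; t_8 = 5.
Since t_8 = t_2 = 5, the sequence is eventually periodic: after a pre-period of length 1 it cycles with period 6.
For j ≥ 2, t_j depends only on (j - 2) mod 6. (1262 - 2) mod 6 = 0, so t_{1262} = t_2 = 5.

5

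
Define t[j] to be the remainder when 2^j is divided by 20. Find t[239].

t[1] = 2, t[2] = 4, t[3] = 8, t[4] = 16, t[5] = 12, t[6] = 4.
Since t[6] = t[2] = 4, the sequence is eventually periodic: after a pre-period of length 1 it cycles with period 4.
For j ≥ 2, t[j] depends only on (j - 2) mod 4. (239 - 2) mod 4 = 1, so t[239] = t[3] = 8.

8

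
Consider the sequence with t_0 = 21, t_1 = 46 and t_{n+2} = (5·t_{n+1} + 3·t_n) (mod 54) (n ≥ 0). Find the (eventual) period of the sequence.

18

t_0 = 21; t_1 = 46; t_2 = 23; t_3 = 37; t_4 = 38; t_5 = 31; t_6 = 53; t_7 = 34; t_8 = 5; t_9 = 19; t_{10} = 2; t_{11} = 13; t_{12} = 17; t_{13} = 16; t_{14} = 23; t_{15} = 1; t_{16} = 20; t_{17} = 49; t_{18} = 35; t_{19} = 52; t_{20} = 41; t_{21} = 37; t_{22} = 38.
Since (t_{21}, t_{22}) = (t_3, t_4) = (37, 38) (two consecutive terms determine the rest), the sequence is eventually periodic: after a pre-period of length 3 it cycles with period 18.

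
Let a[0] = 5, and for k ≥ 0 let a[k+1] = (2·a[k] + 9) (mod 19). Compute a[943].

16

We have a[0] = 5,  a[1] = 0,  a[2] = 9,  a[3] = 8,  a[4] = 6,  a[5] = 2,  a[6] = 13,  a[7] = 16,  a[8] = 3,  a[9] = 15,  a[10] = 1,  a[11] = 11,  a[12] = 12,  a[13] = 14,  a[14] = 18,  a[15] = 7,  a[16] = 4,  a[17] = 17,  a[18] = 5.
Since a[18] = a[0] = 5, the sequence is periodic with period 18.
So a[943] = a[0 + ((943-0) mod 18)] = a[7] = 16.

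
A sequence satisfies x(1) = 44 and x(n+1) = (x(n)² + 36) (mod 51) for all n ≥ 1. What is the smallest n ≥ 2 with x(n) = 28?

x(1) = 44, x(2) = 34, x(3) = 19, x(4) = 40, x(5) = 4, x(6) = 1, x(7) = 37, x(8) = 28, x(9) = 4.
Since x(9) = x(5) = 4, the sequence is eventually periodic: after a pre-period of length 4 it cycles with period 4.
The value 28 first appears (with n ≥ 2) at x(8).

8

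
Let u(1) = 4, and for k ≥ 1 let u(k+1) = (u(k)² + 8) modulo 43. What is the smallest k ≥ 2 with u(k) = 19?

7

We have u(1) = 4,  u(2) = 24,  u(3) = 25,  u(4) = 31,  u(5) = 23,  u(6) = 21,  u(7) = 19,  u(8) = 25.
Since u(8) = u(3) = 25, the sequence is eventually periodic: after a pre-period of length 2 it cycles with period 5.
The value 19 first appears (with k ≥ 2) at u(7).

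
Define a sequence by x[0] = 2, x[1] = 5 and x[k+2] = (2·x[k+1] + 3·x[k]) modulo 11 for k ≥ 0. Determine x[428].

9

We have x[0] = 2; x[1] = 5; x[2] = 5; x[3] = 3; x[4] = 10; x[5] = 7; x[6] = 0; x[7] = 10; x[8] = 9; x[9] = 4; x[10] = 2; x[11] = 5.
The sequence repeats with period 10.
So x[428] = x[0 + ((428-0) mod 10)] = x[8] = 9.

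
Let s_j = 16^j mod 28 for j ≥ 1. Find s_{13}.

16

Computing terms: s_1 = 16, s_2 = 4, s_3 = 8, s_4 = 16.
Since s_4 = s_1 = 16, the sequence is periodic with period 3.
So s_{13} = s_{1 + ((13-1) mod 3)} = s_1 = 16.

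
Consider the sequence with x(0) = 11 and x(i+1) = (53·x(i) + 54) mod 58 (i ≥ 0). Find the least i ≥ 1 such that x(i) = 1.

Computing terms: x(0) = 11, x(1) = 57, x(2) = 1, x(3) = 49, x(4) = 41, x(5) = 23, x(6) = 55, x(7) = 11.
Since x(7) = x(0) = 11, the sequence is periodic with period 7.
The value 1 first appears (with i ≥ 1) at x(2).

2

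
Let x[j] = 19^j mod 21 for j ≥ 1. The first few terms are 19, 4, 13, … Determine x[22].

16

x[1] = 19, x[2] = 4, x[3] = 13, x[4] = 16, x[5] = 10, x[6] = 1, x[7] = 19.
The sequence repeats with period 6.
(22 - 1) mod 6 = 3, so x[22] = x[4] = 16.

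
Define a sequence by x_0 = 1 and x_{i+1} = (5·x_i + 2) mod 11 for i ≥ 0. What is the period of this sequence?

5

We have x_0 = 1; x_1 = 7; x_2 = 4; x_3 = 0; x_4 = 2; x_5 = 1.
The sequence repeats with period 5.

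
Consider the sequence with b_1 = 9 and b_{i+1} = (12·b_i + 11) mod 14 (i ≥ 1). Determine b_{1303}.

We have b_1 = 9,  b_2 = 7,  b_3 = 11,  b_4 = 3,  b_5 = 5,  b_6 = 1,  b_7 = 9.
The sequence repeats with period 6.
(1303 - 1) mod 6 = 0, so b_{1303} = b_1 = 9.

9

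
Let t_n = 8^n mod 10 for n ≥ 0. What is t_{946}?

4

Listing terms: t_0 = 1; t_1 = 8; t_2 = 4; t_3 = 2; t_4 = 6; t_5 = 8.
Since t_5 = t_1 = 8, the sequence is eventually periodic: after a pre-period of length 1 it cycles with period 4.
For n ≥ 1, t_n depends only on (n - 1) mod 4. (946 - 1) mod 4 = 1, so t_{946} = t_2 = 4.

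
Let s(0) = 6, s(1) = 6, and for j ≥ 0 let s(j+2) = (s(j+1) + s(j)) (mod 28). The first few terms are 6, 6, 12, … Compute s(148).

2

Computing terms: s(0) = 6,  s(1) = 6,  s(2) = 12,  s(3) = 18,  s(4) = 2,  s(5) = 20,  s(6) = 22,  s(7) = 14,  s(8) = 8,  s(9) = 22,  s(10) = 2,  s(11) = 24,  s(12) = 26,  s(13) = 22,  s(14) = 20,  s(15) = 14,  s(16) = 6,  s(17) = 20,  s(18) = 26,  s(19) = 18,  s(20) = 16,  s(21) = 6,  s(22) = 22,  s(23) = 0,  s(24) = 22,  s(25) = 22,  s(26) = 16,  s(27) = 10,  s(28) = 26,  s(29) = 8,  s(30) = 6,  s(31) = 14,  s(32) = 20,  s(33) = 6,  s(34) = 26,  s(35) = 4,  s(36) = 2,  s(37) = 6,  s(38) = 8,  s(39) = 14,  s(40) = 22,  s(41) = 8,  s(42) = 2,  s(43) = 10,  s(44) = 12,  s(45) = 22,  s(46) = 6,  s(47) = 0,  s(48) = 6,  s(49) = 6.
The sequence repeats with period 48.
So s(148) = s(0 + ((148-0) mod 48)) = s(4) = 2.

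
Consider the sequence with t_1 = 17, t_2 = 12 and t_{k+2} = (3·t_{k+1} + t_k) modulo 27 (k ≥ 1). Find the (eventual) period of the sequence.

18

Computing terms: t_1 = 17, t_2 = 12, t_3 = 26, t_4 = 9, t_5 = 26, t_6 = 6, t_7 = 17, t_8 = 3, t_9 = 26, t_{10} = 0, t_{11} = 26, t_{12} = 24, t_{13} = 17, t_{14} = 21, t_{15} = 26, t_{16} = 18, t_{17} = 26, t_{18} = 15, t_{19} = 17, t_{20} = 12.
The sequence repeats with period 18.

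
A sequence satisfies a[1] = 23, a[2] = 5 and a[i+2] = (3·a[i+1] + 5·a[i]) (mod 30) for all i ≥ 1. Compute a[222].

20

Computing terms: a[1] = 23, a[2] = 5, a[3] = 10, a[4] = 25, a[5] = 5, a[6] = 20, a[7] = 25, a[8] = 25, a[9] = 20, a[10] = 5, a[11] = 25, a[12] = 10, a[13] = 5, a[14] = 5, a[15] = 10.
Since (a[14], a[15]) = (a[2], a[3]) = (5, 10) (two consecutive terms determine the rest), the sequence is eventually periodic: after a pre-period of length 1 it cycles with period 12.
For i ≥ 2, a[i] depends only on (i - 2) mod 12. (222 - 2) mod 12 = 4, so a[222] = a[6] = 20.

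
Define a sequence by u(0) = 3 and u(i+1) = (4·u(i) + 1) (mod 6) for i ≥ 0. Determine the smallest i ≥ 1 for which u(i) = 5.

Computing terms: u(0) = 3; u(1) = 1; u(2) = 5; u(3) = 3.
The sequence repeats with period 3.
The value 5 first appears (with i ≥ 1) at u(2).

2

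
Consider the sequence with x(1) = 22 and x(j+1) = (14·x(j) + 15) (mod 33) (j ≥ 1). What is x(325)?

Computing terms: x(1) = 22,  x(2) = 26,  x(3) = 16,  x(4) = 8,  x(5) = 28,  x(6) = 11,  x(7) = 4,  x(8) = 5,  x(9) = 19,  x(10) = 17,  x(11) = 22.
Since x(11) = x(1) = 22, the sequence is periodic with period 10.
So x(325) = x(1 + ((325-1) mod 10)) = x(5) = 28.

28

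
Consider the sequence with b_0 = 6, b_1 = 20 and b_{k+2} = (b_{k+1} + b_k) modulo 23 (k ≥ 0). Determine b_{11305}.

3

b_0 = 6; b_1 = 20; b_2 = 3; b_3 = 0; b_4 = 3; b_5 = 3; b_6 = 6; b_7 = 9; b_8 = 15; b_9 = 1; b_{10} = 16; b_{11} = 17; b_{12} = 10; b_{13} = 4; b_{14} = 14; b_{15} = 18; b_{16} = 9; b_{17} = 4; b_{18} = 13; b_{19} = 17; b_{20} = 7; b_{21} = 1; b_{22} = 8; b_{23} = 9; b_{24} = 17; b_{25} = 3; b_{26} = 20; b_{27} = 0; b_{28} = 20; b_{29} = 20; b_{30} = 17; b_{31} = 14; b_{32} = 8; b_{33} = 22; b_{34} = 7; b_{35} = 6; b_{36} = 13; b_{37} = 19; b_{38} = 9; b_{39} = 5; b_{40} = 14; b_{41} = 19; b_{42} = 10; b_{43} = 6; b_{44} = 16; b_{45} = 22; b_{46} = 15; b_{47} = 14; b_{48} = 6; b_{49} = 20.
Since (b_{48}, b_{49}) = (b_0, b_1) = (6, 20) (two consecutive terms determine the rest), the sequence is periodic with period 48.
(11305 - 0) mod 48 = 25, so b_{11305} = b_{25} = 3.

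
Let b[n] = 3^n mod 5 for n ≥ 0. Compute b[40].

We have b[0] = 1, b[1] = 3, b[2] = 4, b[3] = 2, b[4] = 1.
The sequence repeats with period 4.
So b[40] = b[0 + ((40-0) mod 4)] = b[0] = 1.

1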